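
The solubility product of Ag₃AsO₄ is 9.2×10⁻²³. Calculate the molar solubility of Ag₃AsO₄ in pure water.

Ag₃AsO₄(s) ⇌ 3 Ag⁺(aq) + AsO₄³⁻(aq)
Let s be the molar solubility. Then [Ag⁺] = 3s and [AsO₄³⁻] = s.
Ksp = [Ag⁺]^3[AsO₄³⁻] = (3s)^3 · s = 27s^4
27s^4 = 9.2×10⁻²³  ⇒  s^4 = 3.4×10⁻²⁴
Taking the 4th root, s = 1.4×10⁻⁶ mol L⁻¹.

1.4×10⁻⁶ M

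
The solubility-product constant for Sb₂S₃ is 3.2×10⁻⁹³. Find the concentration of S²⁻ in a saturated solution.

Sb₂S₃(s) ⇌ 2 Sb³⁺(aq) + 3 S²⁻(aq)
With molar solubility s: [Sb³⁺] = 2s, [S²⁻] = 3s.
Ksp = [Sb³⁺]^2[S²⁻]^3 = (2s)^2 · (3s)^3 = 108s^5 = 3.2×10⁻⁹³
s = 1.2×10⁻¹⁹ M
[S²⁻] = 3s = 3.7×10⁻¹⁹ M

3.7×10⁻¹⁹ M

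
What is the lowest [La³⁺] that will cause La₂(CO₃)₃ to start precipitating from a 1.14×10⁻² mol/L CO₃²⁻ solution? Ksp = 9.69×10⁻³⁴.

Precipitation begins when Q = Ksp.
La₂(CO₃)₃(s) ⇌ 2 La³⁺(aq) + 3 CO₃²⁻(aq)
Ksp = [La³⁺]^2[CO₃²⁻]^3 = [La³⁺]^2(1.14×10⁻²)^3
[La³⁺]^2 = 9.69×10⁻³⁴ / (1.14×10⁻²)^3 = 6.54×10⁻²⁸
[La³⁺] = 2.56×10⁻¹⁴ mol/L

2.56×10⁻¹⁴ M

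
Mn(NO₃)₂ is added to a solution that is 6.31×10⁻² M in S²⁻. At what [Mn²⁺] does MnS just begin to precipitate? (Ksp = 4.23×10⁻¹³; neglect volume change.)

The threshold for precipitation is Q = Ksp.
MnS(s) ⇌ Mn²⁺(aq) + S²⁻(aq)
Ksp = [Mn²⁺][S²⁻] = [Mn²⁺](6.31×10⁻²)
[Mn²⁺] = 4.23×10⁻¹³ / (6.31×10⁻²) = 6.70×10⁻¹²
[Mn²⁺] = 6.70×10⁻¹² M

6.70×10⁻¹² M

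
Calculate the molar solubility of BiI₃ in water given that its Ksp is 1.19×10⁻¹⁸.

1.45×10⁻⁵ M

BiI₃(s) ⇌ Bi³⁺(aq) + 3 I⁻(aq)
Call the molar solubility s, so that [Bi³⁺] = s and [I⁻] = 3s.
Ksp = [Bi³⁺][I⁻]^3 = s · (3s)^3 = 27s^4
27s^4 = 1.19×10⁻¹⁸  ⇒  s^4 = 4.41×10⁻²⁰
s = (4.41×10⁻²⁰)^(1/4) = 1.45×10⁻⁵ M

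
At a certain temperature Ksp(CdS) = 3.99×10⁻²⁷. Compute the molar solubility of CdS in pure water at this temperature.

6.32×10⁻¹⁴ M

CdS(s) ⇌ Cd²⁺(aq) + S²⁻(aq)
Let s be the molar solubility. Then [Cd²⁺] = s and [S²⁻] = s.
Ksp = [Cd²⁺][S²⁻] = s · s = s^2
s^2 = 3.99×10⁻²⁷
s = 6.32×10⁻¹⁴ mol L⁻¹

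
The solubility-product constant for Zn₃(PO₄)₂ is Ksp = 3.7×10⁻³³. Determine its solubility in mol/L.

Zn₃(PO₄)₂(s) ⇌ 3 Zn²⁺(aq) + 2 PO₄³⁻(aq)
If s mol/L of Zn₃(PO₄)₂ dissolves, [Zn²⁺] = 3s and [PO₄³⁻] = 2s.
Ksp = [Zn²⁺]^3[PO₄³⁻]^2 = (3s)^3 · (2s)^2 = 108s^5
108s^5 = 3.7×10⁻³³  ⇒  s^5 = 3.4×10⁻³⁵
Taking the 5th root, s = 1.3×10⁻⁷ mol/L.

1.3×10⁻⁷ M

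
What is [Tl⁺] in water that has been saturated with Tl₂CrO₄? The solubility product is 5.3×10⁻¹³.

Tl₂CrO₄(s) ⇌ 2 Tl⁺(aq) + CrO₄²⁻(aq)
If s mol/L of Tl₂CrO₄ dissolves, [Tl⁺] = 2s and [CrO₄²⁻] = s.
Ksp = [Tl⁺]^2[CrO₄²⁻] = (2s)^2 · s = 4s^3 = 5.3×10⁻¹³
s = 5.1×10⁻⁵ M
[Tl⁺] = 2s = 1.0×10⁻⁴ M

1.0×10⁻⁴ M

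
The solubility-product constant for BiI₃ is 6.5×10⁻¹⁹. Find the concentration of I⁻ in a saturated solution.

3.7×10⁻⁵ M

BiI₃(s) ⇌ Bi³⁺(aq) + 3 I⁻(aq)
Call the molar solubility s, so that [Bi³⁺] = s and [I⁻] = 3s.
Ksp = [Bi³⁺][I⁻]^3 = s · (3s)^3 = 27s^4 = 6.5×10⁻¹⁹
s = 1.2×10⁻⁵ mol/L
[I⁻] = 3s = 3.7×10⁻⁵ mol/L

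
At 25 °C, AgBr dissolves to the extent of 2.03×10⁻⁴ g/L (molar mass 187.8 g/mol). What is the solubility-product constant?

s = (2.03×10⁻⁴ g L⁻¹)/(187.8 g mol⁻¹) = 1.0809×10⁻⁶ M
AgBr(s) ⇌ Ag⁺(aq) + Br⁻(aq)
If s mol/L of AgBr dissolves, [Ag⁺] = s and [Br⁻] = s.
Ksp = [Ag⁺][Br⁻] = s · s = s^2
Ksp = (1.0809×10⁻⁶)^2 = 1.17×10⁻¹²

Ksp = 1.17×10⁻¹²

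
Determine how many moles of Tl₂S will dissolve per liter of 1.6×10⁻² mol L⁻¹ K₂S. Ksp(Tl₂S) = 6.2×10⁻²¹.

Tl₂S(s) ⇌ 2 Tl⁺(aq) + S²⁻(aq)
S²⁻ is already present at 1.6×10⁻² mol L⁻¹. If s mol/L of Tl₂S dissolves, [Tl⁺] = 2s while [S²⁻] ≈ 1.6×10⁻² mol L⁻¹.
Ksp = [Tl⁺]^2[S²⁻] = (2s)^2(1.6×10⁻²)
(2s)^2 = 6.2×10⁻²¹ / (1.6×10⁻²) = 3.9×10⁻¹⁹
s = 3.1×10⁻¹⁰ mol L⁻¹

3.1×10⁻¹⁰ M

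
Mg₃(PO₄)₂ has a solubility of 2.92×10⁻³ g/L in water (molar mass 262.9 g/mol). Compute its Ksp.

Ksp = 1.83×10⁻²³

Convert to molarity: s = 2.92×10⁻³ / 262.9 = 1.1107×10⁻⁵ mol/L
Mg₃(PO₄)₂(s) ⇌ 3 Mg²⁺(aq) + 2 PO₄³⁻(aq)
With molar solubility s: [Mg²⁺] = 3s, [PO₄³⁻] = 2s.
Ksp = [Mg²⁺]^3[PO₄³⁻]^2 = (3s)^3 · (2s)^2 = 108s^5
Ksp = 108 × (1.1107×10⁻⁵)^5 = 1.83×10⁻²³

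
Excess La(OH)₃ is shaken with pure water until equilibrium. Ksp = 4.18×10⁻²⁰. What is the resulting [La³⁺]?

6.27×10⁻⁶ M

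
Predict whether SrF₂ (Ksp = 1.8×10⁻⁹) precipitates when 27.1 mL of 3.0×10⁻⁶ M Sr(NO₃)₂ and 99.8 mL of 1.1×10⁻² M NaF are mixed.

Total volume after mixing = 27.1 + 99.8 = 126.9 mL.
[Sr²⁺] = (3.0×10⁻⁶)(27.1)/126.9 = 6.4×10⁻⁷ M
[F⁻] = (1.1×10⁻²)(99.8)/126.9 = 8.7×10⁻³ M
Q = [Sr²⁺][F⁻]^2 = 4.8×10⁻¹¹
Q < Ksp (4.8×10⁻¹¹ vs 1.8×10⁻⁹); the solution remains unsaturated and no precipitate forms.

No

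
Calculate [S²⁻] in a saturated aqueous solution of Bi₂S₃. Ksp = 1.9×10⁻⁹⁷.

Bi₂S₃(s) ⇌ 2 Bi³⁺(aq) + 3 S²⁻(aq)
With molar solubility s: [Bi³⁺] = 2s, [S²⁻] = 3s.
Ksp = [Bi³⁺]^2[S²⁻]^3 = (2s)^2 · (3s)^3 = 108s^5 = 1.9×10⁻⁹⁷
s = 1.8×10⁻²⁰ mol/L
[S²⁻] = 3s = 5.3×10⁻²⁰ mol/L

5.3×10⁻²⁰ M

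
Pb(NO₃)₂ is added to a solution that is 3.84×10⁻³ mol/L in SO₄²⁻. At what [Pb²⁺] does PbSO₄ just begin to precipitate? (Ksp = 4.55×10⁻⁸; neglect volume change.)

Precipitation begins when Q = Ksp.
PbSO₄(s) ⇌ Pb²⁺(aq) + SO₄²⁻(aq)
Ksp = [Pb²⁺][SO₄²⁻] = [Pb²⁺](3.84×10⁻³)
[Pb²⁺] = 4.55×10⁻⁸ / (3.84×10⁻³) = 1.18×10⁻⁵
[Pb²⁺] = 1.18×10⁻⁵ mol/L

1.18×10⁻⁵ M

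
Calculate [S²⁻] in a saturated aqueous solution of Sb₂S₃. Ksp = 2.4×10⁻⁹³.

Sb₂S₃(s) ⇌ 2 Sb³⁺(aq) + 3 S²⁻(aq)
For each mole of Sb₂S₃ that dissolves per liter, [Sb³⁺] = 2s and [S²⁻] = 3s; let s denote this solubility.
Ksp = [Sb³⁺]^2[S²⁻]^3 = (2s)^2 · (3s)^3 = 108s^5 = 2.4×10⁻⁹³
s = 1.2×10⁻¹⁹ mol L⁻¹
[S²⁻] = 3s = 3.5×10⁻¹⁹ mol L⁻¹

3.5×10⁻¹⁹ M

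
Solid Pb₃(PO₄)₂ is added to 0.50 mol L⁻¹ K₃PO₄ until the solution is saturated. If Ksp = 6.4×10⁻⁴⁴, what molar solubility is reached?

2.1×10⁻¹⁵ M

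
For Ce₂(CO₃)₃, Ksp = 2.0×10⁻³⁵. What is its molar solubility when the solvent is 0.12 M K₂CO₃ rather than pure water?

5.4×10⁻¹⁷ M

Ce₂(CO₃)₃(s) ⇌ 2 Ce³⁺(aq) + 3 CO₃²⁻(aq)
Let s be the solubility of Ce₂(CO₃)₃ here. The common ion gives [CO₃²⁻] ≈ 0.12 M, and [Ce³⁺] = 2s.
Ksp = [Ce³⁺]^2[CO₃²⁻]^3 = (2s)^2(0.12)^3
(2s)^2 = 2.0×10⁻³⁵ / (0.12)^3 = 1.2×10⁻³²
s = 5.4×10⁻¹⁷ M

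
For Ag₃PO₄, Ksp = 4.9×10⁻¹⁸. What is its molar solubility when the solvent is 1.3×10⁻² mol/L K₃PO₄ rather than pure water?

Ag₃PO₄(s) ⇌ 3 Ag⁺(aq) + PO₄³⁻(aq)
Let s be the solubility of Ag₃PO₄ here. The common ion gives [PO₄³⁻] ≈ 1.3×10⁻² mol/L, and [Ag⁺] = 3s.
Ksp = [Ag⁺]^3[PO₄³⁻] = (3s)^3(1.3×10⁻²)
(3s)^3 = 4.9×10⁻¹⁸ / (1.3×10⁻²) = 3.8×10⁻¹⁶
s = 2.4×10⁻⁶ mol/L

2.4×10⁻⁶ M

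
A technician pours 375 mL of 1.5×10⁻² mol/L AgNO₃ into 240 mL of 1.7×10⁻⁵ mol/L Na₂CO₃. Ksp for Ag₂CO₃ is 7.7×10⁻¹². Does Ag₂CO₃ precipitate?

Total volume after mixing = 375 + 240 = 615 mL.
[Ag⁺] = (1.5×10⁻²)(375)/615 = 9.1×10⁻³ mol/L
[CO₃²⁻] = (1.7×10⁻⁵)(240)/615 = 6.6×10⁻⁶ mol/L
Q = [Ag⁺]^2[CO₃²⁻] = 5.5×10⁻¹⁰
Q = 5.5×10⁻¹⁰ > Ksp = 7.7×10⁻¹², so the solution is supersaturated and Ag₂CO₃ precipitates.

Yes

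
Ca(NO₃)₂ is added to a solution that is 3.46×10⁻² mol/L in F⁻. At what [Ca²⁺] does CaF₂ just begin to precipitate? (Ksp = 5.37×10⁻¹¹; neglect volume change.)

Precipitation of each salt begins when its ion product equals Ksp.
CaF₂(s) ⇌ Ca²⁺(aq) + 2 F⁻(aq)
Ksp = [Ca²⁺][F⁻]^2 = [Ca²⁺](3.46×10⁻²)^2
[Ca²⁺] = 5.37×10⁻¹¹ / (3.46×10⁻²)^2 = 4.49×10⁻⁸
[Ca²⁺] = 4.49×10⁻⁸ mol/L

4.49×10⁻⁸ M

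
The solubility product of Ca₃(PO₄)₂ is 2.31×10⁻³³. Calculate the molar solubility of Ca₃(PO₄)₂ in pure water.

1.16×10⁻⁷ M

Ca₃(PO₄)₂(s) ⇌ 3 Ca²⁺(aq) + 2 PO₄³⁻(aq)
Call the molar solubility s, so that [Ca²⁺] = 3s and [PO₄³⁻] = 2s.
Ksp = [Ca²⁺]^3[PO₄³⁻]^2 = (3s)^3 · (2s)^2 = 108s^5
108s^5 = 2.31×10⁻³³  ⇒  s^5 = 2.14×10⁻³⁵
Taking the 5th root, s = 1.16×10⁻⁷ M.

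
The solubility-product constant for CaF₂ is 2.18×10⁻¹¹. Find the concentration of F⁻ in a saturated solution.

3.52×10⁻⁴ M

CaF₂(s) ⇌ Ca²⁺(aq) + 2 F⁻(aq)
Call the molar solubility s, so that [Ca²⁺] = s and [F⁻] = 2s.
Ksp = [Ca²⁺][F⁻]^2 = s · (2s)^2 = 4s^3 = 2.18×10⁻¹¹
s = 1.76×10⁻⁴ M
[F⁻] = 2s = 3.52×10⁻⁴ M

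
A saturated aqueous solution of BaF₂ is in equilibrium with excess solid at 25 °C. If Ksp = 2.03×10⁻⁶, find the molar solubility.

BaF₂(s) ⇌ Ba²⁺(aq) + 2 F⁻(aq)
Call the molar solubility s, so that [Ba²⁺] = s and [F⁻] = 2s.
Ksp = [Ba²⁺][F⁻]^2 = s · (2s)^2 = 4s^3
4s^3 = 2.03×10⁻⁶  ⇒  s^3 = 5.08×10⁻⁷
Taking the 3rd root, s = 7.98×10⁻³ mol/L.

7.98×10⁻³ M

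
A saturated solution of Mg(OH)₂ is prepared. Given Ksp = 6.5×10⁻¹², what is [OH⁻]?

Mg(OH)₂(s) ⇌ Mg²⁺(aq) + 2 OH⁻(aq)
With molar solubility s: [Mg²⁺] = s, [OH⁻] = 2s.
Ksp = [Mg²⁺][OH⁻]^2 = s · (2s)^2 = 4s^3 = 6.5×10⁻¹²
s = 1.2×10⁻⁴ mol L⁻¹
[OH⁻] = 2s = 2.4×10⁻⁴ mol L⁻¹

2.4×10⁻⁴ M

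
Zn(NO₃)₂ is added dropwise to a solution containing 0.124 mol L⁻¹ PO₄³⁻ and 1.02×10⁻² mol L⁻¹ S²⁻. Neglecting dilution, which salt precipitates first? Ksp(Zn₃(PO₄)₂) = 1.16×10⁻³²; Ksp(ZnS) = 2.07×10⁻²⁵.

Precipitation begins when Q = Ksp.
For Zn₃(PO₄)₂: [Zn²⁺] = (Ksp/[PO₄³⁻]^2)^(1/3) = 9.10×10⁻¹¹ mol L⁻¹
For ZnS: [Zn²⁺] = (Ksp/[S²⁻]) = 2.03×10⁻²³ mol L⁻¹
Since ZnS needs less Zn²⁺ to reach saturation, it precipitates first.

ZnS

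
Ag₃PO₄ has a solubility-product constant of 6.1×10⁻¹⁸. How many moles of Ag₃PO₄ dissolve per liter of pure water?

2.2×10⁻⁵ M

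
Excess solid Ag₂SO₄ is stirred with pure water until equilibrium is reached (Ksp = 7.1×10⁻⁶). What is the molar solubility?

1.2×10⁻² M

Ag₂SO₄(s) ⇌ 2 Ag⁺(aq) + SO₄²⁻(aq)
With molar solubility s: [Ag⁺] = 2s, [SO₄²⁻] = s.
Ksp = [Ag⁺]^2[SO₄²⁻] = (2s)^2 · s = 4s^3
4s^3 = 7.1×10⁻⁶  ⇒  s^3 = 1.8×10⁻⁶
s = (1.8×10⁻⁶)^(1/3) = 1.2×10⁻² M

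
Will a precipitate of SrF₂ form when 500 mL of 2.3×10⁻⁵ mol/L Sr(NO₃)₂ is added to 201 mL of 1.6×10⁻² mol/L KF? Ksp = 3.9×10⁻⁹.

The combined volume is 701 mL.
[Sr²⁺] = (2.3×10⁻⁵)(500)/701 = 1.6×10⁻⁵ mol/L
[F⁻] = (1.6×10⁻²)(201)/701 = 4.6×10⁻³ mol/L
Q = [Sr²⁺][F⁻]^2 = 3.5×10⁻¹⁰
Since Q (3.5×10⁻¹⁰) is less than Ksp (3.9×10⁻⁹), no SrF₂ precipitates.

No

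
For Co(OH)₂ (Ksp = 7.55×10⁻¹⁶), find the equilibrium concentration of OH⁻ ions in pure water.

1.15×10⁻⁵ M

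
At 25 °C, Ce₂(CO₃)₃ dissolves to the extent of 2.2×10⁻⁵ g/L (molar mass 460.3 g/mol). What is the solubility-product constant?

Ksp = 2.7×10⁻³⁵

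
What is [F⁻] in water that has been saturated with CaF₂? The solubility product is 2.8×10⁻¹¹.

3.8×10⁻⁴ M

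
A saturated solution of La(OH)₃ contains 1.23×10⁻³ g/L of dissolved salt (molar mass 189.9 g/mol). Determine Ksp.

Ksp = 4.75×10⁻²⁰

Molar solubility s = (1.23×10⁻³ g/L) / (189.9 g/mol) = 6.4771×10⁻⁶ mol/L
La(OH)₃(s) ⇌ La³⁺(aq) + 3 OH⁻(aq)
Let s be the molar solubility. Then [La³⁺] = s and [OH⁻] = 3s.
Ksp = [La³⁺][OH⁻]^3 = s · (3s)^3 = 27s^4
Ksp = 27 × (6.4771×10⁻⁶)^4 = 4.75×10⁻²⁰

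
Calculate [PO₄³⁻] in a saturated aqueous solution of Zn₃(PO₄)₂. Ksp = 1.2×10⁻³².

3.2×10⁻⁷ M

Zn₃(PO₄)₂(s) ⇌ 3 Zn²⁺(aq) + 2 PO₄³⁻(aq)
Let s be the molar solubility. Then [Zn²⁺] = 3s and [PO₄³⁻] = 2s.
Ksp = [Zn²⁺]^3[PO₄³⁻]^2 = (3s)^3 · (2s)^2 = 108s^5 = 1.2×10⁻³²
s = 1.6×10⁻⁷ mol/L
[PO₄³⁻] = 2s = 3.2×10⁻⁷ mol/L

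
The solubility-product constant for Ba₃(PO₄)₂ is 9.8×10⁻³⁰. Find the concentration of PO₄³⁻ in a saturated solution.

1.2×10⁻⁶ M

Ba₃(PO₄)₂(s) ⇌ 3 Ba²⁺(aq) + 2 PO₄³⁻(aq)
For each mole of Ba₃(PO₄)₂ that dissolves per liter, [Ba²⁺] = 3s and [PO₄³⁻] = 2s; let s denote this solubility.
Ksp = [Ba²⁺]^3[PO₄³⁻]^2 = (3s)^3 · (2s)^2 = 108s^5 = 9.8×10⁻³⁰
s = 6.2×10⁻⁷ M
[PO₄³⁻] = 2s = 1.2×10⁻⁶ M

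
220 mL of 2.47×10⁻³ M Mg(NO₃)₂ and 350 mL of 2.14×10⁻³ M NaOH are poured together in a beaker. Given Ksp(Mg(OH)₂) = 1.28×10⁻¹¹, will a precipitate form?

Yes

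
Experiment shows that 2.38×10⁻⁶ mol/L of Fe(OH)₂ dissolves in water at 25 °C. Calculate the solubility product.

Ksp = 5.39×10⁻¹⁷

Fe(OH)₂(s) ⇌ Fe²⁺(aq) + 2 OH⁻(aq)
If s mol/L of Fe(OH)₂ dissolves, [Fe²⁺] = s and [OH⁻] = 2s.
Ksp = [Fe²⁺][OH⁻]^2 = s · (2s)^2 = 4s^3
Ksp = 4 × (2.38×10⁻⁶)^3 = 5.39×10⁻¹⁷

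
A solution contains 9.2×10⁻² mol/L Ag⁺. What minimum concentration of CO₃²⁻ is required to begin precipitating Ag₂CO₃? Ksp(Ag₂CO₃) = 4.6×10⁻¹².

Precipitation of each salt begins when its ion product equals Ksp.
Ag₂CO₃(s) ⇌ 2 Ag⁺(aq) + CO₃²⁻(aq)
Ksp = [Ag⁺]^2[CO₃²⁻] = [CO₃²⁻](9.2×10⁻²)^2
[CO₃²⁻] = 4.6×10⁻¹² / (9.2×10⁻²)^2 = 5.4×10⁻¹⁰
[CO₃²⁻] = 5.4×10⁻¹⁰ mol/L

5.4×10⁻¹⁰ M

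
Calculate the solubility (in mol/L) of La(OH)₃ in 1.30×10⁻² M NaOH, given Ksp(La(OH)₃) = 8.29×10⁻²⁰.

3.77×10⁻¹⁴ M

La(OH)₃(s) ⇌ La³⁺(aq) + 3 OH⁻(aq)
Let s be the solubility of La(OH)₃ here. The common ion gives [OH⁻] ≈ 1.30×10⁻² M, and [La³⁺] = s.
Ksp = [La³⁺][OH⁻]^3 = s(1.30×10⁻²)^3
s = 8.29×10⁻²⁰ / (1.30×10⁻²)^3 = 3.77×10⁻¹⁴
s = 3.77×10⁻¹⁴ M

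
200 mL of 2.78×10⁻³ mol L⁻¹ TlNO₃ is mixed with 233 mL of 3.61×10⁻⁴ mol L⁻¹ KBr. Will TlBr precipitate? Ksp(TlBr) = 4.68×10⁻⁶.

No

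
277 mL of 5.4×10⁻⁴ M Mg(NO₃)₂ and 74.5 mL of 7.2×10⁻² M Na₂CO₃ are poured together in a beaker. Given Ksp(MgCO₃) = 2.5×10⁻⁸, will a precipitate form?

Yes

Total volume after mixing = 277 + 74.5 = 351.5 mL.
[Mg²⁺] = (5.4×10⁻⁴)(277)/351.5 = 4.3×10⁻⁴ M
[CO₃²⁻] = (7.2×10⁻²)(74.5)/351.5 = 1.5×10⁻² M
Q = [Mg²⁺][CO₃²⁻] = 6.5×10⁻⁶
Since Q (6.5×10⁻⁶) exceeds Ksp (2.5×10⁻⁸), MgCO₃ will precipitate.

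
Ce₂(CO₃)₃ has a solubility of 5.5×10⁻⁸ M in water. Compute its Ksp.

Ksp = 5.4×10⁻³⁵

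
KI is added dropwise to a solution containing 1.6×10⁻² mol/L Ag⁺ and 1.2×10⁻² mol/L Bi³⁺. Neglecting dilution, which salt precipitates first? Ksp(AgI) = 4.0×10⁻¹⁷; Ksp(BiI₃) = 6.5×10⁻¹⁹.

Precipitation begins when Q = Ksp.
For AgI: [I⁻] = (Ksp/[Ag⁺]) = 2.5×10⁻¹⁵ mol/L
For BiI₃: [I⁻] = (Ksp/[Bi³⁺])^(1/3) = 3.8×10⁻⁶ mol/L
Since AgI needs less I⁻ to reach saturation, it precipitates first.

AgI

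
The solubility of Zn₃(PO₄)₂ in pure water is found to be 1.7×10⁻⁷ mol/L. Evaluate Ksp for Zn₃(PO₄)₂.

Ksp = 1.5×10⁻³²

Zn₃(PO₄)₂(s) ⇌ 3 Zn²⁺(aq) + 2 PO₄³⁻(aq)
With molar solubility s: [Zn²⁺] = 3s, [PO₄³⁻] = 2s.
Ksp = [Zn²⁺]^3[PO₄³⁻]^2 = (3s)^3 · (2s)^2 = 108s^5
Ksp = 108 × (1.7×10⁻⁷)^5 = 1.5×10⁻³²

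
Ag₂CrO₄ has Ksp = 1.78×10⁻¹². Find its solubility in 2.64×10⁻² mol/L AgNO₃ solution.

2.55×10⁻⁹ M

Ag₂CrO₄(s) ⇌ 2 Ag⁺(aq) + CrO₄²⁻(aq)
Ag⁺ is already present at 2.64×10⁻² mol/L. If s mol/L of Ag₂CrO₄ dissolves, [CrO₄²⁻] = s while [Ag⁺] ≈ 2.64×10⁻² mol/L.
Ksp = [Ag⁺]^2[CrO₄²⁻] = (2.64×10⁻²)^2s
s = 1.78×10⁻¹² / (2.64×10⁻²)^2 = 2.55×10⁻⁹
s = 2.55×10⁻⁹ mol/L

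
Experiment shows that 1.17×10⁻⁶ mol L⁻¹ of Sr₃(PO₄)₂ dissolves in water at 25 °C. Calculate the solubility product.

Sr₃(PO₄)₂(s) ⇌ 3 Sr²⁺(aq) + 2 PO₄³⁻(aq)
Call the molar solubility s, so that [Sr²⁺] = 3s and [PO₄³⁻] = 2s.
Ksp = [Sr²⁺]^3[PO₄³⁻]^2 = (3s)^3 · (2s)^2 = 108s^5
Ksp = 108 × (1.17×10⁻⁶)^5 = 2.37×10⁻²⁸

Ksp = 2.37×10⁻²⁸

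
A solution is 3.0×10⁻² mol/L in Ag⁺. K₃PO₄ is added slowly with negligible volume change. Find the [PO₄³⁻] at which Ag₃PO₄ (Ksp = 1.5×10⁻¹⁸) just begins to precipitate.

5.6×10⁻¹⁴ M

The threshold for precipitation is Q = Ksp.
Ag₃PO₄(s) ⇌ 3 Ag⁺(aq) + PO₄³⁻(aq)
Ksp = [Ag⁺]^3[PO₄³⁻] = [PO₄³⁻](3.0×10⁻²)^3
[PO₄³⁻] = 1.5×10⁻¹⁸ / (3.0×10⁻²)^3 = 5.6×10⁻¹⁴
[PO₄³⁻] = 5.6×10⁻¹⁴ mol/L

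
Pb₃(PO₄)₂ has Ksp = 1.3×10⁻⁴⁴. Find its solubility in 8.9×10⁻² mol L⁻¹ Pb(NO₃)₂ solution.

2.1×10⁻²¹ M

Pb₃(PO₄)₂(s) ⇌ 3 Pb²⁺(aq) + 2 PO₄³⁻(aq)
With Pb²⁺ already at 8.9×10⁻² mol L⁻¹ and s small, take [Pb²⁺] ≈ 8.9×10⁻² mol L⁻¹ and [PO₄³⁻] = 2s.
Ksp = [Pb²⁺]^3[PO₄³⁻]^2 = (8.9×10⁻²)^3(2s)^2
(2s)^2 = 1.3×10⁻⁴⁴ / (8.9×10⁻²)^3 = 1.8×10⁻⁴¹
s = 2.1×10⁻²¹ mol L⁻¹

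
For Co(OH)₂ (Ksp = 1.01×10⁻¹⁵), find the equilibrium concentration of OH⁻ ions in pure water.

1.26×10⁻⁵ M

Co(OH)₂(s) ⇌ Co²⁺(aq) + 2 OH⁻(aq)
For each mole of Co(OH)₂ that dissolves per liter, [Co²⁺] = s and [OH⁻] = 2s; let s denote this solubility.
Ksp = [Co²⁺][OH⁻]^2 = s · (2s)^2 = 4s^3 = 1.01×10⁻¹⁵
s = 6.32×10⁻⁶ mol/L
[OH⁻] = 2s = 1.26×10⁻⁵ mol/L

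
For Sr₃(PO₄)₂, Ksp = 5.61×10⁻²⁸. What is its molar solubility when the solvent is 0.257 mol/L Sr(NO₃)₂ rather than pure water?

9.09×10⁻¹⁴ M

Sr₃(PO₄)₂(s) ⇌ 3 Sr²⁺(aq) + 2 PO₄³⁻(aq)
With Sr²⁺ already at 0.257 mol/L and s small, take [Sr²⁺] ≈ 0.257 mol/L and [PO₄³⁻] = 2s.
Ksp = [Sr²⁺]^3[PO₄³⁻]^2 = (0.257)^3(2s)^2
(2s)^2 = 5.61×10⁻²⁸ / (0.257)^3 = 3.30×10⁻²⁶
s = 9.09×10⁻¹⁴ mol/L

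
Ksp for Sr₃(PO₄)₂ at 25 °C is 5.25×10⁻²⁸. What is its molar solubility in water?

Sr₃(PO₄)₂(s) ⇌ 3 Sr²⁺(aq) + 2 PO₄³⁻(aq)
With molar solubility s: [Sr²⁺] = 3s, [PO₄³⁻] = 2s.
Ksp = [Sr²⁺]^3[PO₄³⁻]^2 = (3s)^3 · (2s)^2 = 108s^5
108s^5 = 5.25×10⁻²⁸  ⇒  s^5 = 4.86×10⁻³⁰
s = 1.37×10⁻⁶ M

1.37×10⁻⁶ M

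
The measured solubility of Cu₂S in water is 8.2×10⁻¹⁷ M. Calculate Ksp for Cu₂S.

Ksp = 2.2×10⁻⁴⁸

Cu₂S(s) ⇌ 2 Cu⁺(aq) + S²⁻(aq)
Let s be the molar solubility. Then [Cu⁺] = 2s and [S²⁻] = s.
Ksp = [Cu⁺]^2[S²⁻] = (2s)^2 · s = 4s^3
Ksp = 4 × (8.2×10⁻¹⁷)^3 = 2.2×10⁻⁴⁸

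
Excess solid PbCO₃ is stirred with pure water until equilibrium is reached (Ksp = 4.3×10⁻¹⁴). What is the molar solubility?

2.1×10⁻⁷ M

PbCO₃(s) ⇌ Pb²⁺(aq) + CO₃²⁻(aq)
If s mol/L of PbCO₃ dissolves, [Pb²⁺] = s and [CO₃²⁻] = s.
Ksp = [Pb²⁺][CO₃²⁻] = s · s = s^2
s^2 = 4.3×10⁻¹⁴
s = 2.1×10⁻⁷ mol L⁻¹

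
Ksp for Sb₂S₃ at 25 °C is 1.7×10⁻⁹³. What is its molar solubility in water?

Sb₂S₃(s) ⇌ 2 Sb³⁺(aq) + 3 S²⁻(aq)
If s mol/L of Sb₂S₃ dissolves, [Sb³⁺] = 2s and [S²⁻] = 3s.
Ksp = [Sb³⁺]^2[S²⁻]^3 = (2s)^2 · (3s)^3 = 108s^5
108s^5 = 1.7×10⁻⁹³  ⇒  s^5 = 1.6×10⁻⁹⁵
s = 1.1×10⁻¹⁹ mol/L

1.1×10⁻¹⁹ M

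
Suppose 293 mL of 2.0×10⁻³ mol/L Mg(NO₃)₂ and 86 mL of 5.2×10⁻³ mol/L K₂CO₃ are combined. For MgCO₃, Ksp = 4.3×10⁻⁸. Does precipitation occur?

Total volume after mixing = 293 + 86 = 379 mL.
[Mg²⁺] = (2.0×10⁻³)(293)/379 = 1.5×10⁻³ mol/L
[CO₃²⁻] = (5.2×10⁻³)(86)/379 = 1.2×10⁻³ mol/L
Q = [Mg²⁺][CO₃²⁻] = 1.8×10⁻⁶
Because Q > Ksp (1.8×10⁻⁶ vs 4.3×10⁻⁸), a precipitate of MgCO₃ forms.

Yes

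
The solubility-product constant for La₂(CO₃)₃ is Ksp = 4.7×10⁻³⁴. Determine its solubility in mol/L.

8.5×10⁻⁸ M

La₂(CO₃)₃(s) ⇌ 2 La³⁺(aq) + 3 CO₃²⁻(aq)
Call the molar solubility s, so that [La³⁺] = 2s and [CO₃²⁻] = 3s.
Ksp = [La³⁺]^2[CO₃²⁻]^3 = (2s)^2 · (3s)^3 = 108s^5
108s^5 = 4.7×10⁻³⁴  ⇒  s^5 = 4.4×10⁻³⁶
s = (4.4×10⁻³⁶)^(1/5) = 8.5×10⁻⁸ mol L⁻¹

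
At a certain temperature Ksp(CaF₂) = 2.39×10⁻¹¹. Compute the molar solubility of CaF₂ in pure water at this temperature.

1.81×10⁻⁴ M

CaF₂(s) ⇌ Ca²⁺(aq) + 2 F⁻(aq)
Let s be the molar solubility. Then [Ca²⁺] = s and [F⁻] = 2s.
Ksp = [Ca²⁺][F⁻]^2 = s · (2s)^2 = 4s^3
4s^3 = 2.39×10⁻¹¹  ⇒  s^3 = 5.98×10⁻¹²
s = 1.81×10⁻⁴ M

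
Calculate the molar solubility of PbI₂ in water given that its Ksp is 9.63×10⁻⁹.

PbI₂(s) ⇌ Pb²⁺(aq) + 2 I⁻(aq)
If s mol/L of PbI₂ dissolves, [Pb²⁺] = s and [I⁻] = 2s.
Ksp = [Pb²⁺][I⁻]^2 = s · (2s)^2 = 4s^3
4s^3 = 9.63×10⁻⁹  ⇒  s^3 = 2.41×10⁻⁹
s = (2.41×10⁻⁹)^(1/3) = 1.34×10⁻³ mol L⁻¹

1.34×10⁻³ M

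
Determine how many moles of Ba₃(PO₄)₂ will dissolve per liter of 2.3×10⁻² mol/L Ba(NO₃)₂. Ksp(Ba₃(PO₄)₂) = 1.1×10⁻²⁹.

4.8×10⁻¹³ M

Ba₃(PO₄)₂(s) ⇌ 3 Ba²⁺(aq) + 2 PO₄³⁻(aq)
Ba²⁺ is already present at 2.3×10⁻² mol/L. If s mol/L of Ba₃(PO₄)₂ dissolves, [PO₄³⁻] = 2s while [Ba²⁺] ≈ 2.3×10⁻² mol/L.
Ksp = [Ba²⁺]^3[PO₄³⁻]^2 = (2.3×10⁻²)^3(2s)^2
(2s)^2 = 1.1×10⁻²⁹ / (2.3×10⁻²)^3 = 9.0×10⁻²⁵
s = 4.8×10⁻¹³ mol/L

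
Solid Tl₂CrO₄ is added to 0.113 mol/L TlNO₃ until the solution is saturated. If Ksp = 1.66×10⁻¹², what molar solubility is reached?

Tl₂CrO₄(s) ⇌ 2 Tl⁺(aq) + CrO₄²⁻(aq)
Tl⁺ is already present at 0.113 mol/L. If s mol/L of Tl₂CrO₄ dissolves, [CrO₄²⁻] = s while [Tl⁺] ≈ 0.113 mol/L.
Ksp = [Tl⁺]^2[CrO₄²⁻] = (0.113)^2s
s = 1.66×10⁻¹² / (0.113)^2 = 1.30×10⁻¹⁰
s = 1.30×10⁻¹⁰ mol/L

1.30×10⁻¹⁰ M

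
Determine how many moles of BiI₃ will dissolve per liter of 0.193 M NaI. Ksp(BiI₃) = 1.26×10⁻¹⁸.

BiI₃(s) ⇌ Bi³⁺(aq) + 3 I⁻(aq)
The solution already contains I⁻ at 0.193 M. Let s be the molar solubility of BiI₃.
[I⁻] ≈ 0.193 M (common ion dominates); [Bi³⁺] = s.
Ksp = [Bi³⁺][I⁻]^3 = s(0.193)^3
s = 1.26×10⁻¹⁸ / (0.193)^3 = 1.75×10⁻¹⁶
s = 1.75×10⁻¹⁶ M

1.75×10⁻¹⁶ M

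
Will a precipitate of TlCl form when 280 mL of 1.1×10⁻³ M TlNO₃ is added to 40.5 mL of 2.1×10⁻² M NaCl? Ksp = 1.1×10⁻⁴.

Total volume after mixing = 280 + 40.5 = 320.5 mL.
[Tl⁺] = (1.1×10⁻³)(280)/320.5 = 9.6×10⁻⁴ M
[Cl⁻] = (2.1×10⁻²)(40.5)/320.5 = 2.7×10⁻³ M
Q = [Tl⁺][Cl⁻] = 2.6×10⁻⁶
Since Q (2.6×10⁻⁶) is less than Ksp (1.1×10⁻⁴), no TlCl precipitates.

No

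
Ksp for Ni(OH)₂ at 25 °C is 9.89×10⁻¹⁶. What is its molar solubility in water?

6.28×10⁻⁶ M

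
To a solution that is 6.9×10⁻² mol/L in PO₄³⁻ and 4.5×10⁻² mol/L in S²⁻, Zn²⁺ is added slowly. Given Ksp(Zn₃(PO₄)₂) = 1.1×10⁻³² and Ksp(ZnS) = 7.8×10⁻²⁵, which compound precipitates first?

The threshold for precipitation is Q = Ksp.
For Zn₃(PO₄)₂: [Zn²⁺] = (Ksp/[PO₄³⁻]^2)^(1/3) = 1.3×10⁻¹⁰ mol/L
For ZnS: [Zn²⁺] = (Ksp/[S²⁻]) = 1.7×10⁻²³ mol/L
ZnS requires the lower [Zn²⁺], so it precipitates first.

ZnS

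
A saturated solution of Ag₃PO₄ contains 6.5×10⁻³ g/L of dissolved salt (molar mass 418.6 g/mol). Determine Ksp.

Ksp = 1.6×10⁻¹⁸

s = (6.5×10⁻³ g L⁻¹)/(418.6 g mol⁻¹) = 1.553×10⁻⁵ M
Ag₃PO₄(s) ⇌ 3 Ag⁺(aq) + PO₄³⁻(aq)
If s mol/L of Ag₃PO₄ dissolves, [Ag⁺] = 3s and [PO₄³⁻] = s.
Ksp = [Ag⁺]^3[PO₄³⁻] = (3s)^3 · s = 27s^4
Ksp = 27 × (1.553×10⁻⁵)^4 = 1.6×10⁻¹⁸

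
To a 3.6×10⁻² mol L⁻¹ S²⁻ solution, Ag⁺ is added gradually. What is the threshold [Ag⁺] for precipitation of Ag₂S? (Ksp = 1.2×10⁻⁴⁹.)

A salt starts to precipitate once the ion product Q reaches its Ksp.
Ag₂S(s) ⇌ 2 Ag⁺(aq) + S²⁻(aq)
Ksp = [Ag⁺]^2[S²⁻] = [Ag⁺]^2(3.6×10⁻²)
[Ag⁺]^2 = 1.2×10⁻⁴⁹ / (3.6×10⁻²) = 3.3×10⁻⁴⁸
[Ag⁺] = 1.8×10⁻²⁴ mol L⁻¹

1.8×10⁻²⁴ M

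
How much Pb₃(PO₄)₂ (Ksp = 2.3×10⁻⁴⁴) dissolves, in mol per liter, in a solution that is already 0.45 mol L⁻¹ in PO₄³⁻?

Pb₃(PO₄)₂(s) ⇌ 3 Pb²⁺(aq) + 2 PO₄³⁻(aq)
With PO₄³⁻ already at 0.45 mol L⁻¹ and s small, take [PO₄³⁻] ≈ 0.45 mol L⁻¹ and [Pb²⁺] = 3s.
Ksp = [Pb²⁺]^3[PO₄³⁻]^2 = (3s)^3(0.45)^2
(3s)^3 = 2.3×10⁻⁴⁴ / (0.45)^2 = 1.1×10⁻⁴³
s = 1.6×10⁻¹⁵ mol L⁻¹

1.6×10⁻¹⁵ M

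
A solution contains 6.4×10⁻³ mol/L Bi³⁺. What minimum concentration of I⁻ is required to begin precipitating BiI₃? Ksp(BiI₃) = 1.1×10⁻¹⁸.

5.6×10⁻⁶ M

Each salt precipitates once Q = Ksp for that salt.
BiI₃(s) ⇌ Bi³⁺(aq) + 3 I⁻(aq)
Ksp = [Bi³⁺][I⁻]^3 = [I⁻]^3(6.4×10⁻³)
[I⁻]^3 = 1.1×10⁻¹⁸ / (6.4×10⁻³) = 1.7×10⁻¹⁶
[I⁻] = 5.6×10⁻⁶ mol/L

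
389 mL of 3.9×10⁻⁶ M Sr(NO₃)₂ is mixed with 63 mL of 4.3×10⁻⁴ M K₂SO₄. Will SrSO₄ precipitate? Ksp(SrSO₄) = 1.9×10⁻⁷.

No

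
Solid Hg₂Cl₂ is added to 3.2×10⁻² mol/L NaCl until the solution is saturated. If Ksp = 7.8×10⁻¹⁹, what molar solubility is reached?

7.6×10⁻¹⁶ M

Hg₂Cl₂(s) ⇌ Hg₂²⁺(aq) + 2 Cl⁻(aq)
Cl⁻ is already present at 3.2×10⁻² mol/L. If s mol/L of Hg₂Cl₂ dissolves, [Hg₂²⁺] = s while [Cl⁻] ≈ 3.2×10⁻² mol/L.
Ksp = [Hg₂²⁺][Cl⁻]^2 = s(3.2×10⁻²)^2
s = 7.8×10⁻¹⁹ / (3.2×10⁻²)^2 = 7.6×10⁻¹⁶
s = 7.6×10⁻¹⁶ mol/L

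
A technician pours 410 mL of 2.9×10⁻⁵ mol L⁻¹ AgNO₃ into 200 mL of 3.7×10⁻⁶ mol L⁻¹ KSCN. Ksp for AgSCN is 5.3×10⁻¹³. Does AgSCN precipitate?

Yes

The combined volume is 610 mL.
[Ag⁺] = (2.9×10⁻⁵)(410)/610 = 1.9×10⁻⁵ mol L⁻¹
[SCN⁻] = (3.7×10⁻⁶)(200)/610 = 1.2×10⁻⁶ mol L⁻¹
Q = [Ag⁺][SCN⁻] = 2.4×10⁻¹¹
Q = 2.4×10⁻¹¹ > Ksp = 5.3×10⁻¹³, so the solution is supersaturated and AgSCN precipitates.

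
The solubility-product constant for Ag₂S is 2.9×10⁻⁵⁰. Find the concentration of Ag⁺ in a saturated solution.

3.9×10⁻¹⁷ M

Ag₂S(s) ⇌ 2 Ag⁺(aq) + S²⁻(aq)
For each mole of Ag₂S that dissolves per liter, [Ag⁺] = 2s and [S²⁻] = s; let s denote this solubility.
Ksp = [Ag⁺]^2[S²⁻] = (2s)^2 · s = 4s^3 = 2.9×10⁻⁵⁰
s = 1.9×10⁻¹⁷ mol L⁻¹
[Ag⁺] = 2s = 3.9×10⁻¹⁷ mol L⁻¹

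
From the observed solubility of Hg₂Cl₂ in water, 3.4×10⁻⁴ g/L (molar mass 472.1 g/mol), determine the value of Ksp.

Molar solubility s = (3.4×10⁻⁴ g/L) / (472.1 g/mol) = 7.202×10⁻⁷ mol/L
Hg₂Cl₂(s) ⇌ Hg₂²⁺(aq) + 2 Cl⁻(aq)
Let s be the molar solubility. Then [Hg₂²⁺] = s and [Cl⁻] = 2s.
Ksp = [Hg₂²⁺][Cl⁻]^2 = s · (2s)^2 = 4s^3
Ksp = 4 × (7.202×10⁻⁷)^3 = 1.5×10⁻¹⁸

Ksp = 1.5×10⁻¹⁸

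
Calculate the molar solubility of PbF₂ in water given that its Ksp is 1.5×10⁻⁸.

1.6×10⁻³ M

PbF₂(s) ⇌ Pb²⁺(aq) + 2 F⁻(aq)
With molar solubility s: [Pb²⁺] = s, [F⁻] = 2s.
Ksp = [Pb²⁺][F⁻]^2 = s · (2s)^2 = 4s^3
4s^3 = 1.5×10⁻⁸  ⇒  s^3 = 3.8×10⁻⁹
s = (3.8×10⁻⁹)^(1/3) = 1.6×10⁻³ M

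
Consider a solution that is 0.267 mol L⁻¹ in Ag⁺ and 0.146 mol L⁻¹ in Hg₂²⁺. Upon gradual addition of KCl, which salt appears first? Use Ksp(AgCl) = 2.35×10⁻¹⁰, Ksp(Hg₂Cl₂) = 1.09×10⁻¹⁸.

AgCl

The threshold for precipitation is Q = Ksp.
For AgCl: [Cl⁻] = (Ksp/[Ag⁺]) = 8.80×10⁻¹⁰ mol L⁻¹
For Hg₂Cl₂: [Cl⁻] = (Ksp/[Hg₂²⁺])^(1/2) = 2.73×10⁻⁹ mol L⁻¹
The smaller threshold [Cl⁻] is reached first, so AgCl precipitates first.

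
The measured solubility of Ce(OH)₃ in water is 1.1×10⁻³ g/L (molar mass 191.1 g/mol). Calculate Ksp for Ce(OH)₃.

Ksp = 3.0×10⁻²⁰

Convert to molarity: s = 1.1×10⁻³ / 191.1 = 5.756×10⁻⁶ mol/L
Ce(OH)₃(s) ⇌ Ce³⁺(aq) + 3 OH⁻(aq)
With molar solubility s: [Ce³⁺] = s, [OH⁻] = 3s.
Ksp = [Ce³⁺][OH⁻]^3 = s · (3s)^3 = 27s^4
Ksp = 27 × (5.756×10⁻⁶)^4 = 3.0×10⁻²⁰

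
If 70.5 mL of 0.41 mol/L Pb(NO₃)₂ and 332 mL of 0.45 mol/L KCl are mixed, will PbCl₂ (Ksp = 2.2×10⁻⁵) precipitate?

After mixing, V = 70.5 mL + 332 mL = 402.5 mL.
[Pb²⁺] = (0.41)(70.5)/402.5 = 7.2×10⁻² mol/L
[Cl⁻] = (0.45)(332)/402.5 = 0.37 mol/L
Q = [Pb²⁺][Cl⁻]^2 = 9.9×10⁻³
Since Q (9.9×10⁻³) exceeds Ksp (2.2×10⁻⁵), PbCl₂ will precipitate.

Yes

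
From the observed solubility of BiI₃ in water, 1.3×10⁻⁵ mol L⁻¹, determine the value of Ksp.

Ksp = 7.7×10⁻¹⁹

BiI₃(s) ⇌ Bi³⁺(aq) + 3 I⁻(aq)
Call the molar solubility s, so that [Bi³⁺] = s and [I⁻] = 3s.
Ksp = [Bi³⁺][I⁻]^3 = s · (3s)^3 = 27s^4
Ksp = 27 × (1.3×10⁻⁵)^4 = 7.7×10⁻¹⁹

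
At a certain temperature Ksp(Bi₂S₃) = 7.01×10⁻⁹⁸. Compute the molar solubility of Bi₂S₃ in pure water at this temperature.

1.45×10⁻²⁰ M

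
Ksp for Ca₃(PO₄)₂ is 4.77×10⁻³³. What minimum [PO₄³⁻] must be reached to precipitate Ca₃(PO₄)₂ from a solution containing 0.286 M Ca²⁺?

4.52×10⁻¹⁶ M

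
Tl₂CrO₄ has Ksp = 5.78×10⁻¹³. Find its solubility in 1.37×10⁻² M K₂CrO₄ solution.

3.25×10⁻⁶ M

Tl₂CrO₄(s) ⇌ 2 Tl⁺(aq) + CrO₄²⁻(aq)
With CrO₄²⁻ already at 1.37×10⁻² M and s small, take [CrO₄²⁻] ≈ 1.37×10⁻² M and [Tl⁺] = 2s.
Ksp = [Tl⁺]^2[CrO₄²⁻] = (2s)^2(1.37×10⁻²)
(2s)^2 = 5.78×10⁻¹³ / (1.37×10⁻²) = 4.22×10⁻¹¹
s = 3.25×10⁻⁶ M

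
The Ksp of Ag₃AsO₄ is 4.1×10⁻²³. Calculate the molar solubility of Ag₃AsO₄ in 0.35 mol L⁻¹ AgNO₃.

9.6×10⁻²² M

Ag₃AsO₄(s) ⇌ 3 Ag⁺(aq) + AsO₄³⁻(aq)
The solution already contains Ag⁺ at 0.35 mol L⁻¹. Let s be the molar solubility of Ag₃AsO₄.
[Ag⁺] ≈ 0.35 mol L⁻¹ (common ion dominates); [AsO₄³⁻] = s.
Ksp = [Ag⁺]^3[AsO₄³⁻] = (0.35)^3s
s = 4.1×10⁻²³ / (0.35)^3 = 9.6×10⁻²²
s = 9.6×10⁻²² mol L⁻¹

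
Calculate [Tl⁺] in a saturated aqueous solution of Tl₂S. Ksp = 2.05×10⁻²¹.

Tl₂S(s) ⇌ 2 Tl⁺(aq) + S²⁻(aq)
If s mol/L of Tl₂S dissolves, [Tl⁺] = 2s and [S²⁻] = s.
Ksp = [Tl⁺]^2[S²⁻] = (2s)^2 · s = 4s^3 = 2.05×10⁻²¹
s = 8.00×10⁻⁸ mol L⁻¹
[Tl⁺] = 2s = 1.60×10⁻⁷ mol L⁻¹

1.60×10⁻⁷ M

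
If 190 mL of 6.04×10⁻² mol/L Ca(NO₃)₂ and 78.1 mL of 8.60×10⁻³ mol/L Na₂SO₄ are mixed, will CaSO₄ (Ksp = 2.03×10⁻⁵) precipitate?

Yes

Total volume after mixing = 190 + 78.1 = 268.1 mL.
[Ca²⁺] = (6.04×10⁻²)(190)/268.1 = 4.28×10⁻² mol/L
[SO₄²⁻] = (8.60×10⁻³)(78.1)/268.1 = 2.51×10⁻³ mol/L
Q = [Ca²⁺][SO₄²⁻] = 1.07×10⁻⁴
Since Q (1.07×10⁻⁴) exceeds Ksp (2.03×10⁻⁵), CaSO₄ will precipitate.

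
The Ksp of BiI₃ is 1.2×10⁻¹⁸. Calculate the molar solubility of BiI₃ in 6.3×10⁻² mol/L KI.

4.8×10⁻¹⁵ M

BiI₃(s) ⇌ Bi³⁺(aq) + 3 I⁻(aq)
Let s be the solubility of BiI₃ here. The common ion gives [I⁻] ≈ 6.3×10⁻² mol/L, and [Bi³⁺] = s.
Ksp = [Bi³⁺][I⁻]^3 = s(6.3×10⁻²)^3
s = 1.2×10⁻¹⁸ / (6.3×10⁻²)^3 = 4.8×10⁻¹⁵
s = 4.8×10⁻¹⁵ mol/L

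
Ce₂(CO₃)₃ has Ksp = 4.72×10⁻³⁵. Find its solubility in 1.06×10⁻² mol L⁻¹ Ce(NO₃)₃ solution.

2.50×10⁻¹¹ M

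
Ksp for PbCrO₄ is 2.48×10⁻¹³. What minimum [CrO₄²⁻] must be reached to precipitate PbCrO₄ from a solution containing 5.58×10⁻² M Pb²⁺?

The threshold for precipitation is Q = Ksp.
PbCrO₄(s) ⇌ Pb²⁺(aq) + CrO₄²⁻(aq)
Ksp = [Pb²⁺][CrO₄²⁻] = [CrO₄²⁻](5.58×10⁻²)
[CrO₄²⁻] = 2.48×10⁻¹³ / (5.58×10⁻²) = 4.44×10⁻¹²
[CrO₄²⁻] = 4.44×10⁻¹² M

4.44×10⁻¹² M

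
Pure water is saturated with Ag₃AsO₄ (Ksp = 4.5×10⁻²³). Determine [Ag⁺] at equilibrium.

3.4×10⁻⁶ M

Ag₃AsO₄(s) ⇌ 3 Ag⁺(aq) + AsO₄³⁻(aq)
With molar solubility s: [Ag⁺] = 3s, [AsO₄³⁻] = s.
Ksp = [Ag⁺]^3[AsO₄³⁻] = (3s)^3 · s = 27s^4 = 4.5×10⁻²³
s = 1.1×10⁻⁶ M
[Ag⁺] = 3s = 3.4×10⁻⁶ M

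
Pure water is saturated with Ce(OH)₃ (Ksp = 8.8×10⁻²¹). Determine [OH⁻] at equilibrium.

1.3×10⁻⁵ M

Ce(OH)₃(s) ⇌ Ce³⁺(aq) + 3 OH⁻(aq)
If s mol/L of Ce(OH)₃ dissolves, [Ce³⁺] = s and [OH⁻] = 3s.
Ksp = [Ce³⁺][OH⁻]^3 = s · (3s)^3 = 27s^4 = 8.8×10⁻²¹
s = 4.2×10⁻⁶ mol L⁻¹
[OH⁻] = 3s = 1.3×10⁻⁵ mol L⁻¹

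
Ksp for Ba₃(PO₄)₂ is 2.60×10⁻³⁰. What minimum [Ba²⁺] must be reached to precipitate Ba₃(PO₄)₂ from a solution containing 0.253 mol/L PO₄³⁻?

The threshold for precipitation is Q = Ksp.
Ba₃(PO₄)₂(s) ⇌ 3 Ba²⁺(aq) + 2 PO₄³⁻(aq)
Ksp = [Ba²⁺]^3[PO₄³⁻]^2 = [Ba²⁺]^3(0.253)^2
[Ba²⁺]^3 = 2.60×10⁻³⁰ / (0.253)^2 = 4.06×10⁻²⁹
[Ba²⁺] = 3.44×10⁻¹⁰ mol/L

3.44×10⁻¹⁰ M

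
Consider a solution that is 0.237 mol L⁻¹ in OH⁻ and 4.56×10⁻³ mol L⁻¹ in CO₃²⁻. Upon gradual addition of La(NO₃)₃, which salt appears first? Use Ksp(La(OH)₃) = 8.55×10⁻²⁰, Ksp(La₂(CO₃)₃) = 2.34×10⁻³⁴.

The threshold for precipitation is Q = Ksp.
For La(OH)₃: [La³⁺] = (Ksp/[OH⁻]^3) = 6.42×10⁻¹⁸ mol L⁻¹
For La₂(CO₃)₃: [La³⁺] = (Ksp/[CO₃²⁻]^3)^(1/2) = 4.97×10⁻¹⁴ mol L⁻¹
Since La(OH)₃ needs less La³⁺ to reach saturation, it precipitates first.

La(OH)₃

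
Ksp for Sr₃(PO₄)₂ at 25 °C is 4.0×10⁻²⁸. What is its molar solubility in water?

Sr₃(PO₄)₂(s) ⇌ 3 Sr²⁺(aq) + 2 PO₄³⁻(aq)
For each mole of Sr₃(PO₄)₂ that dissolves per liter, [Sr²⁺] = 3s and [PO₄³⁻] = 2s; let s denote this solubility.
Ksp = [Sr²⁺]^3[PO₄³⁻]^2 = (3s)^3 · (2s)^2 = 108s^5
108s^5 = 4.0×10⁻²⁸  ⇒  s^5 = 3.7×10⁻³⁰
Taking the 5th root, s = 1.3×10⁻⁶ M.

1.3×10⁻⁶ M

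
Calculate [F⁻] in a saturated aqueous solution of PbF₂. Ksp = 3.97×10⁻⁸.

4.30×10⁻³ M

PbF₂(s) ⇌ Pb²⁺(aq) + 2 F⁻(aq)
Let s be the molar solubility. Then [Pb²⁺] = s and [F⁻] = 2s.
Ksp = [Pb²⁺][F⁻]^2 = s · (2s)^2 = 4s^3 = 3.97×10⁻⁸
s = 2.15×10⁻³ mol L⁻¹
[F⁻] = 2s = 4.30×10⁻³ mol L⁻¹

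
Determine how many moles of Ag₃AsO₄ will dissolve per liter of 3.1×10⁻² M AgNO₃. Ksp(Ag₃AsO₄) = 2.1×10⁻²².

7.0×10⁻¹⁸ M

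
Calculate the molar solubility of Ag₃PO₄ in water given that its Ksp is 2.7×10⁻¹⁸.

1.8×10⁻⁵ M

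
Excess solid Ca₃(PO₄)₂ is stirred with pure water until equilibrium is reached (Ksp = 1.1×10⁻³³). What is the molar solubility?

1.0×10⁻⁷ M

Ca₃(PO₄)₂(s) ⇌ 3 Ca²⁺(aq) + 2 PO₄³⁻(aq)
Let s be the molar solubility. Then [Ca²⁺] = 3s and [PO₄³⁻] = 2s.
Ksp = [Ca²⁺]^3[PO₄³⁻]^2 = (3s)^3 · (2s)^2 = 108s^5
108s^5 = 1.1×10⁻³³  ⇒  s^5 = 1.0×10⁻³⁵
s = 1.0×10⁻⁷ M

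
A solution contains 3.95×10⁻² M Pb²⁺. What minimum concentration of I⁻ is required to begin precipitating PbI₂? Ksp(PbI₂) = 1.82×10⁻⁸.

Precipitation of each salt begins when its ion product equals Ksp.
PbI₂(s) ⇌ Pb²⁺(aq) + 2 I⁻(aq)
Ksp = [Pb²⁺][I⁻]^2 = [I⁻]^2(3.95×10⁻²)
[I⁻]^2 = 1.82×10⁻⁸ / (3.95×10⁻²) = 4.61×10⁻⁷
[I⁻] = 6.79×10⁻⁴ M

6.79×10⁻⁴ M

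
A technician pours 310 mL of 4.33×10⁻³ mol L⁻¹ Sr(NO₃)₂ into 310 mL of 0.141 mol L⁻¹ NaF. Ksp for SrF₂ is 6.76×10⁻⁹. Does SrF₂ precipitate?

Yes

After mixing, V = 310 mL + 310 mL = 620 mL.
[Sr²⁺] = (4.33×10⁻³)(310)/620 = 2.17×10⁻³ mol L⁻¹
[F⁻] = (0.141)(310)/620 = 7.05×10⁻² mol L⁻¹
Q = [Sr²⁺][F⁻]^2 = 1.08×10⁻⁵
Since Q (1.08×10⁻⁵) exceeds Ksp (6.76×10⁻⁹), SrF₂ will precipitate.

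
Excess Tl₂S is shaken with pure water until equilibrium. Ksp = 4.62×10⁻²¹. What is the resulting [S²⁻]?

Tl₂S(s) ⇌ 2 Tl⁺(aq) + S²⁻(aq)
Call the molar solubility s, so that [Tl⁺] = 2s and [S²⁻] = s.
Ksp = [Tl⁺]^2[S²⁻] = (2s)^2 · s = 4s^3 = 4.62×10⁻²¹
s = 1.05×10⁻⁷ mol/L
[S²⁻] = s = 1.05×10⁻⁷ mol/L

1.05×10⁻⁷ M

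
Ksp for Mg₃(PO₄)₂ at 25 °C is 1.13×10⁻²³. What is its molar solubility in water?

1.01×10⁻⁵ M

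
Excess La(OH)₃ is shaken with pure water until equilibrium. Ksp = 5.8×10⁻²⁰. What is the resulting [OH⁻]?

2.0×10⁻⁵ M

La(OH)₃(s) ⇌ La³⁺(aq) + 3 OH⁻(aq)
Call the molar solubility s, so that [La³⁺] = s and [OH⁻] = 3s.
Ksp = [La³⁺][OH⁻]^3 = s · (3s)^3 = 27s^4 = 5.8×10⁻²⁰
s = 6.8×10⁻⁶ M
[OH⁻] = 3s = 2.0×10⁻⁵ M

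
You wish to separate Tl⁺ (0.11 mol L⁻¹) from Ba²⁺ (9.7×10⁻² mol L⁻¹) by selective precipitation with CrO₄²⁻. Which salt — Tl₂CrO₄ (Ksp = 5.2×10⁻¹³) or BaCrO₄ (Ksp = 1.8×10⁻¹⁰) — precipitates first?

Tl₂CrO₄

Precipitation of each salt begins when its ion product equals Ksp.
For Tl₂CrO₄: [CrO₄²⁻] = (Ksp/[Tl⁺]^2) = 4.3×10⁻¹¹ mol L⁻¹
For BaCrO₄: [CrO₄²⁻] = (Ksp/[Ba²⁺]) = 1.9×10⁻⁹ mol L⁻¹
The smaller threshold [CrO₄²⁻] is reached first, so Tl₂CrO₄ precipitates first.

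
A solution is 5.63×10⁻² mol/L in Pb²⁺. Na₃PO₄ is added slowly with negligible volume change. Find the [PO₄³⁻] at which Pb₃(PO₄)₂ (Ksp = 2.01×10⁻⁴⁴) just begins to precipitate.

1.06×10⁻²⁰ M

Each salt precipitates once Q = Ksp for that salt.
Pb₃(PO₄)₂(s) ⇌ 3 Pb²⁺(aq) + 2 PO₄³⁻(aq)
Ksp = [Pb²⁺]^3[PO₄³⁻]^2 = [PO₄³⁻]^2(5.63×10⁻²)^3
[PO₄³⁻]^2 = 2.01×10⁻⁴⁴ / (5.63×10⁻²)^3 = 1.13×10⁻⁴⁰
[PO₄³⁻] = 1.06×10⁻²⁰ mol/L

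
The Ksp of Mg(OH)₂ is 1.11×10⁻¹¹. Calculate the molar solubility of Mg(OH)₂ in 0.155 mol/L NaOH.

4.62×10⁻¹⁰ M

Mg(OH)₂(s) ⇌ Mg²⁺(aq) + 2 OH⁻(aq)
The solution already contains OH⁻ at 0.155 mol/L. Let s be the molar solubility of Mg(OH)₂.
[OH⁻] ≈ 0.155 mol/L (common ion dominates); [Mg²⁺] = s.
Ksp = [Mg²⁺][OH⁻]^2 = s(0.155)^2
s = 1.11×10⁻¹¹ / (0.155)^2 = 4.62×10⁻¹⁰
s = 4.62×10⁻¹⁰ mol/L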